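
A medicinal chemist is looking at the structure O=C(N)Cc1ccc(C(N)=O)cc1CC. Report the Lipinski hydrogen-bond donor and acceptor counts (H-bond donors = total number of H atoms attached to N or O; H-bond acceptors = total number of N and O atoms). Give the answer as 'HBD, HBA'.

4, 4

Donors: find every N or O and count the H atoms it carries.
  atom 1 (O): bond orders sum to 2 → 0 H
  atom 3 (N): bond orders sum to 1 → 2 H
  atom 10 (N): bond orders sum to 1 → 2 H
  atom 11 (O): bond orders sum to 2 → 0 H
Lipinski HBD = 4.
Acceptors: N atoms = 2, O atoms = 2 → HBA = 4.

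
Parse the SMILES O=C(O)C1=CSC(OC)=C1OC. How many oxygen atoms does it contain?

Scan the SMILES for O atoms (remember two-letter symbols like Cl and Br are single atoms).
Oxygen count: 4.

4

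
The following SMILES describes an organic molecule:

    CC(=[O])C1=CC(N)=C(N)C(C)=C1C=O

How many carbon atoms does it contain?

10

Count every carbon token in the SMILES (each C, including those in ring-closure positions and inside branches).
Carbon count: 10.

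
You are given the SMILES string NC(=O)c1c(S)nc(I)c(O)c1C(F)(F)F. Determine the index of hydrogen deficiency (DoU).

Molecular formula: C7H4F3IN2O2S.
DoU = (2C + 2 + N − H − X) / 2, where X is the halogen count and O/S are ignored.
    = (2·7 + 2 + 2 − 4 − 4) / 2 = 10 / 2 = 5.

5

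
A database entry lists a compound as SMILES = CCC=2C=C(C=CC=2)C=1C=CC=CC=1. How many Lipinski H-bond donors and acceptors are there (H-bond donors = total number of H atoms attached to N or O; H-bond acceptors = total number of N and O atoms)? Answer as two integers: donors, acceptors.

0, 0

Donors: find every N or O and count the H atoms it carries.
  (no N or O atoms present)
Lipinski HBD = 0.
Acceptors: N atoms = 0, O atoms = 0 → HBA = 0.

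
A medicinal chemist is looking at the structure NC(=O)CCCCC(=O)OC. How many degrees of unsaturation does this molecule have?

Degree of unsaturation = (number of rings) + (number of π bonds).
Ring closures in the SMILES: 0.
π bonds: 2 double bonds (each 1 DoU) → 2 DoU from unsaturation.
Total DoU = 0 + 2 = 2.

2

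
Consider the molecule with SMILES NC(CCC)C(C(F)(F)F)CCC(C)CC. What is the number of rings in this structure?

In SMILES, each pair of matching ring-closure digits denotes one ring-closing bond; the number of such bonds equals the number of independent rings.
Ring-closure bonds here: 0.

0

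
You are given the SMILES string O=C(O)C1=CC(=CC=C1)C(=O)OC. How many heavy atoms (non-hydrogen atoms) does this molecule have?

13

Every atom symbol written in the SMILES (organic subset) is one heavy atom; implicit H are not written.
Heavy atoms by element → C:9, O:4.
Total: 13.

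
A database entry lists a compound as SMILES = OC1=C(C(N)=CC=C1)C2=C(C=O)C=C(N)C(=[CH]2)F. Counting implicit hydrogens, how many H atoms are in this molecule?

11

Walk through each heavy atom and fill implicit hydrogens from standard valence (C 4, N 3, O 2, S 2, halogen 1):
  atom 1: O, bond orders sum to 1 (valence 2) → 1 H
  atom 2: C, bond orders sum to 4 (valence 4) → 0 H
  atom 3: C, bond orders sum to 4 (valence 4) → 0 H
  atom 4: C, bond orders sum to 4 (valence 4) → 0 H
  atom 5: N, bond orders sum to 1 (valence 3) → 2 H
  atom 6: C, bond orders sum to 3 (valence 4) → 1 H
  atom 7: C, bond orders sum to 3 (valence 4) → 1 H
  atom 8: C, bond orders sum to 3 (valence 4) → 1 H
  atom 9: C, bond orders sum to 4 (valence 4) → 0 H
  atom 10: C, bond orders sum to 4 (valence 4) → 0 H
  atom 11: C, bond orders sum to 3 (valence 4) → 1 H
  atom 12: O, bond orders sum to 2 (valence 2) → 0 H
  atom 13: C, bond orders sum to 3 (valence 4) → 1 H
  atom 14: C, bond orders sum to 4 (valence 4) → 0 H
  atom 15: N, bond orders sum to 1 (valence 3) → 2 H
  atom 16: C, bond orders sum to 4 (valence 4) → 0 H
  atom 17: C with explicit H count 1
  atom 18: F (halogen, monovalent) → 0 H
Total hydrogens: 11.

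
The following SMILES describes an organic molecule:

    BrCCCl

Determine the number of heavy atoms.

Every atom symbol written in the SMILES (organic subset) is one heavy atom; implicit H are not written.
Heavy atoms by element → Br:1, C:2, Cl:1.
Total: 4.

4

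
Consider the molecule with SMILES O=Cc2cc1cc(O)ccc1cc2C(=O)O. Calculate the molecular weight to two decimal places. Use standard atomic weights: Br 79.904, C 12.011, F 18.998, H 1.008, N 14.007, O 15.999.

216.19 g/mol

First, the molecular formula is C12H8O4 (counting implicit H from valence).
  C: 12 × 12.011 = 144.132
  H: 8 × 1.008 = 8.064
  O: 4 × 15.999 = 63.996
Sum: 12×12.011 + 8×1.008 + 4×15.999 = 216.192 → 216.19 g/mol.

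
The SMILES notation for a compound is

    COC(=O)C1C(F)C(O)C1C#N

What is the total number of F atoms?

Scan the SMILES for F atoms (remember two-letter symbols like Cl and Br are single atoms).
Fluorine count: 1.

1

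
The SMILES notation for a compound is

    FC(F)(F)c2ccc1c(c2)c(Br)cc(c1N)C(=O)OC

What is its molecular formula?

Walk through each heavy atom and fill implicit hydrogens from standard valence (C 4, N 3, O 2, S 2, halogen 1); for lowercase aromatic atoms, an aromatic c carries 1 H when it has two neighbours and 0 H with three, and aromatic n carries 0 H:
  atom 1: F (halogen, monovalent) → 0 H
  atom 2: C, bond orders sum to 4 (valence 4) → 0 H
  atom 3: F (halogen, monovalent) → 0 H
  atom 4: F (halogen, monovalent) → 0 H
  atom 5: aromatic c, 3 neighbours → 0 H
  atom 6: aromatic c, 2 neighbours → 1 H
  atom 7: aromatic c, 2 neighbours → 1 H
  atom 8: aromatic c, 3 neighbours → 0 H
  atom 9: aromatic c, 3 neighbours → 0 H
  atom 10: aromatic c, 2 neighbours → 1 H
  atom 11: aromatic c, 3 neighbours → 0 H
  atom 12: Br (halogen, monovalent) → 0 H
  atom 13: aromatic c, 2 neighbours → 1 H
  atom 14: aromatic c, 3 neighbours → 0 H
  atom 15: aromatic c, 3 neighbours → 0 H
  atom 16: N, bond orders sum to 1 (valence 3) → 2 H
  atom 17: C, bond orders sum to 4 (valence 4) → 0 H
  atom 18: O, bond orders sum to 2 (valence 2) → 0 H
  atom 19: O, bond orders sum to 2 (valence 2) → 0 H
  atom 20: C, bond orders sum to 1 (valence 4) → 3 H
Totals → C:13, H:9, Br:1, F:3, N:1, O:2.

C13H9BrF3NO2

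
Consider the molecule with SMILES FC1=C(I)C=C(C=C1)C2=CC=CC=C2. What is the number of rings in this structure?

In SMILES, each pair of matching ring-closure digits denotes one ring-closing bond; the number of such bonds equals the number of independent rings.
Ring-closure bonds here: 2.

2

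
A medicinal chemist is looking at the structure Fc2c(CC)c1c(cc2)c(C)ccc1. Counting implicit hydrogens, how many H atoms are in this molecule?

Walk through each heavy atom and fill implicit hydrogens from standard valence (C 4, N 3, O 2, S 2, halogen 1); for lowercase aromatic atoms, an aromatic c carries 1 H when it has two neighbours and 0 H with three, and aromatic n carries 0 H:
  atom 1: F (halogen, monovalent) → 0 H
  atom 2: aromatic c, 3 neighbours → 0 H
  atom 3: aromatic c, 3 neighbours → 0 H
  atom 4: C, bond orders sum to 2 (valence 4) → 2 H
  atom 5: C, bond orders sum to 1 (valence 4) → 3 H
  atom 6: aromatic c, 3 neighbours → 0 H
  atom 7: aromatic c, 3 neighbours → 0 H
  atom 8: aromatic c, 2 neighbours → 1 H
  atom 9: aromatic c, 2 neighbours → 1 H
  atom 10: aromatic c, 3 neighbours → 0 H
  atom 11: C, bond orders sum to 1 (valence 4) → 3 H
  atom 12: aromatic c, 2 neighbours → 1 H
  atom 13: aromatic c, 2 neighbours → 1 H
  atom 14: aromatic c, 2 neighbours → 1 H
Total hydrogens: 13.

13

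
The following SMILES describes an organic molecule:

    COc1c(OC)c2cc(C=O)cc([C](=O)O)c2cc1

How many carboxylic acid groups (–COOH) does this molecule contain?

The carboxylic acid motif appears at heavy-atom position 14 in the SMILES.
Other groups present: 1 aldehyde, 2 ether.
Carboxylic acid count: 1.

1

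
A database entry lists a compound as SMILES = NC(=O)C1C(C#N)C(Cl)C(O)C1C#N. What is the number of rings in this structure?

1

In SMILES, each pair of matching ring-closure digits denotes one ring-closing bond; the number of such bonds equals the number of independent rings.
Ring-closure bonds here: 1.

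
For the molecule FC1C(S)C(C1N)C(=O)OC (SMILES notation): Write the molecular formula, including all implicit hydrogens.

Walk through each heavy atom and fill implicit hydrogens from standard valence (C 4, N 3, O 2, S 2, halogen 1):
  atom 1: F (halogen, monovalent) → 0 H
  atom 2: C, bond orders sum to 3 (valence 4) → 1 H
  atom 3: C, bond orders sum to 3 (valence 4) → 1 H
  atom 4: S, bond orders sum to 1 (valence 2) → 1 H
  atom 5: C, bond orders sum to 3 (valence 4) → 1 H
  atom 6: C, bond orders sum to 3 (valence 4) → 1 H
  atom 7: N, bond orders sum to 1 (valence 3) → 2 H
  atom 8: C, bond orders sum to 4 (valence 4) → 0 H
  atom 9: O, bond orders sum to 2 (valence 2) → 0 H
  atom 10: O, bond orders sum to 2 (valence 2) → 0 H
  atom 11: C, bond orders sum to 1 (valence 4) → 3 H
Totals → C:6, H:10, F:1, N:1, O:2, S:1.

C6H10FNO2S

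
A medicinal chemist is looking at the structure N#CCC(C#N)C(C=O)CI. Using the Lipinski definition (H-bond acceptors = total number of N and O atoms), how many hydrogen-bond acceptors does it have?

N atoms: 2; O atoms: 1.
Lipinski HBA = 2 + 1 = 3.

3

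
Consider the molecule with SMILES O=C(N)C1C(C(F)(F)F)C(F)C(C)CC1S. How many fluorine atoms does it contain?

4

Scan the SMILES for F atoms (remember two-letter symbols like Cl and Br are single atoms).
Fluorine count: 4.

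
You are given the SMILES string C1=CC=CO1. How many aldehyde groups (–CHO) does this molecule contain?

0

Scan the SMILES for the aldehyde motif — none present.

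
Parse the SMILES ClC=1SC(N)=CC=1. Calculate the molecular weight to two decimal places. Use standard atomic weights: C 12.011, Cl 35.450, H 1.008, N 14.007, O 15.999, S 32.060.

133.59 g/mol

First, the molecular formula is C4H4ClNS (counting implicit H from valence).
  C: 4 × 12.011 = 48.044
  Cl: 1 × 35.450 = 35.450
  H: 4 × 1.008 = 4.032
  N: 1 × 14.007 = 14.007
  S: 1 × 32.060 = 32.060
Sum: 4×12.011 + 1×35.450 + 4×1.008 + 1×14.007 + 1×32.060 = 133.593 → 133.59 g/mol.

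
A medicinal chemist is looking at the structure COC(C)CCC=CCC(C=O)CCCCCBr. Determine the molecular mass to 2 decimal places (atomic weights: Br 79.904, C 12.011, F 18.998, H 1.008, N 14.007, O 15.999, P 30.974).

First, the molecular formula is C15H27BrO2 (counting implicit H from valence).
  Br: 1 × 79.904 = 79.904
  C: 15 × 12.011 = 180.165
  H: 27 × 1.008 = 27.216
  O: 2 × 15.999 = 31.998
Sum: 1×79.904 + 15×12.011 + 27×1.008 + 2×15.999 = 319.283 → 319.28 g/mol.

319.28 g/mol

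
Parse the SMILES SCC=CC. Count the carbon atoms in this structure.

Count every carbon token in the SMILES (each C, including those in ring-closure positions and inside branches).
Carbon count: 4.

4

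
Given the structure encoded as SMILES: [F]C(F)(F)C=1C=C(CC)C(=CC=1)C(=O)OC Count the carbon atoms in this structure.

11

Count every carbon token in the SMILES (each C, including those in ring-closure positions and inside branches).
Carbon count: 11.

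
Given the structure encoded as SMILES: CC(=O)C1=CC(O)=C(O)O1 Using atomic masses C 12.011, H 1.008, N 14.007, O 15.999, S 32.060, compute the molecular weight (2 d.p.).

First, the molecular formula is C6H6O4 (counting implicit H from valence).
  C: 6 × 12.011 = 72.066
  H: 6 × 1.008 = 6.048
  O: 4 × 15.999 = 63.996
Sum: 6×12.011 + 6×1.008 + 4×15.999 = 142.110 → 142.11 g/mol.

142.11 g/mol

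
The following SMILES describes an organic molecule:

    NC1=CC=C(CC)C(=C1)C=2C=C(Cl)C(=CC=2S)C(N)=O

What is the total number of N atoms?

Scan the SMILES for N atoms (remember two-letter symbols like Cl and Br are single atoms).
Nitrogen count: 2.

2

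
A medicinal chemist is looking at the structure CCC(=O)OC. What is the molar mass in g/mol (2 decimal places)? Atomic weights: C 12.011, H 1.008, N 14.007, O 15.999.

88.11 g/mol

First, the molecular formula is C4H8O2 (counting implicit H from valence).
  C: 4 × 12.011 = 48.044
  H: 8 × 1.008 = 8.064
  O: 2 × 15.999 = 31.998
Sum: 4×12.011 + 8×1.008 + 2×15.999 = 88.106 → 88.11 g/mol.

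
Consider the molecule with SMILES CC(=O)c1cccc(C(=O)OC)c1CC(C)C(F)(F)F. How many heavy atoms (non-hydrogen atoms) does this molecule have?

20

Every atom symbol written in the SMILES (organic subset) is one heavy atom; implicit H are not written.
Heavy atoms by element → C:14, F:3, O:3.
Total: 20.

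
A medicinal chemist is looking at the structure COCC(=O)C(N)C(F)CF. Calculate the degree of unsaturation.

Molecular formula: C6H11F2NO2.
DoU = (2C + 2 + N − H − X) / 2, where X is the halogen count and O/S are ignored.
    = (2·6 + 2 + 1 − 11 − 2) / 2 = 2 / 2 = 1.

1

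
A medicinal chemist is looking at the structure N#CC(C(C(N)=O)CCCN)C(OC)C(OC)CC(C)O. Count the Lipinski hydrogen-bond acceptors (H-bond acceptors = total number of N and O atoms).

N atoms: 3; O atoms: 4.
Lipinski HBA = 3 + 4 = 7.

7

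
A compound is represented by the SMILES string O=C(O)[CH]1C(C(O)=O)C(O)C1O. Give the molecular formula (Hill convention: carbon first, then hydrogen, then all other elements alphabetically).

Walk through each heavy atom and fill implicit hydrogens from standard valence (C 4, N 3, O 2, S 2, halogen 1):
  atom 1: O, bond orders sum to 2 (valence 2) → 0 H
  atom 2: C, bond orders sum to 4 (valence 4) → 0 H
  atom 3: O, bond orders sum to 1 (valence 2) → 1 H
  atom 4: C with explicit H count 1
  atom 5: C, bond orders sum to 3 (valence 4) → 1 H
  atom 6: C, bond orders sum to 4 (valence 4) → 0 H
  atom 7: O, bond orders sum to 1 (valence 2) → 1 H
  atom 8: O, bond orders sum to 2 (valence 2) → 0 H
  atom 9: C, bond orders sum to 3 (valence 4) → 1 H
  atom 10: O, bond orders sum to 1 (valence 2) → 1 H
  atom 11: C, bond orders sum to 3 (valence 4) → 1 H
  atom 12: O, bond orders sum to 1 (valence 2) → 1 H
Totals → C:6, H:8, O:6.

C6H8O6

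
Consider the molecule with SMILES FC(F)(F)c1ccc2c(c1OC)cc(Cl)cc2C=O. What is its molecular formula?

Walk through each heavy atom and fill implicit hydrogens from standard valence (C 4, N 3, O 2, S 2, halogen 1); for lowercase aromatic atoms, an aromatic c carries 1 H when it has two neighbours and 0 H with three, and aromatic n carries 0 H:
  atom 1: F (halogen, monovalent) → 0 H
  atom 2: C, bond orders sum to 4 (valence 4) → 0 H
  atom 3: F (halogen, monovalent) → 0 H
  atom 4: F (halogen, monovalent) → 0 H
  atom 5: aromatic c, 3 neighbours → 0 H
  atom 6: aromatic c, 2 neighbours → 1 H
  atom 7: aromatic c, 2 neighbours → 1 H
  atom 8: aromatic c, 3 neighbours → 0 H
  atom 9: aromatic c, 3 neighbours → 0 H
  atom 10: aromatic c, 3 neighbours → 0 H
  atom 11: O, bond orders sum to 2 (valence 2) → 0 H
  atom 12: C, bond orders sum to 1 (valence 4) → 3 H
  atom 13: aromatic c, 2 neighbours → 1 H
  atom 14: aromatic c, 3 neighbours → 0 H
  atom 15: Cl (halogen, monovalent) → 0 H
  atom 16: aromatic c, 2 neighbours → 1 H
  atom 17: aromatic c, 3 neighbours → 0 H
  atom 18: C, bond orders sum to 3 (valence 4) → 1 H
  atom 19: O, bond orders sum to 2 (valence 2) → 0 H
Totals → C:13, H:8, Cl:1, F:3, O:2.

C13H8ClF3O2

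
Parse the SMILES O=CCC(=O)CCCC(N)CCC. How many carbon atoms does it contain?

Count every carbon token in the SMILES (each C, including those in ring-closure positions and inside branches).
Carbon count: 10.

10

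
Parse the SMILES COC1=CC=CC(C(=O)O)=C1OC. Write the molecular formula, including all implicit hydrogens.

Walk through each heavy atom and fill implicit hydrogens from standard valence (C 4, N 3, O 2, S 2, halogen 1):
  atom 1: C, bond orders sum to 1 (valence 4) → 3 H
  atom 2: O, bond orders sum to 2 (valence 2) → 0 H
  atom 3: C, bond orders sum to 4 (valence 4) → 0 H
  atom 4: C, bond orders sum to 3 (valence 4) → 1 H
  atom 5: C, bond orders sum to 3 (valence 4) → 1 H
  atom 6: C, bond orders sum to 3 (valence 4) → 1 H
  atom 7: C, bond orders sum to 4 (valence 4) → 0 H
  atom 8: C, bond orders sum to 4 (valence 4) → 0 H
  atom 9: O, bond orders sum to 2 (valence 2) → 0 H
  atom 10: O, bond orders sum to 1 (valence 2) → 1 H
  atom 11: C, bond orders sum to 4 (valence 4) → 0 H
  atom 12: O, bond orders sum to 2 (valence 2) → 0 H
  atom 13: C, bond orders sum to 1 (valence 4) → 3 H
Totals → C:9, H:10, O:4.
In Hill order: C9H10O4.

C9H10O4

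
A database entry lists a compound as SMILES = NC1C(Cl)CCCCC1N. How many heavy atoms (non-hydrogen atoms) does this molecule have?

Every atom symbol written in the SMILES (organic subset) is one heavy atom; implicit H are not written.
Heavy atoms by element → C:7, Cl:1, N:2.
Total: 10.

10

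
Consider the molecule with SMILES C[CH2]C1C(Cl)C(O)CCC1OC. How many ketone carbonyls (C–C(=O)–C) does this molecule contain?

Scan the SMILES for the ketone motif — none present.
Groups that are present: 1 ether, 1 hydroxyl.

0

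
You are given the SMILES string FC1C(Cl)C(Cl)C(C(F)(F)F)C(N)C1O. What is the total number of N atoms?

1

Scan the SMILES for N atoms (remember two-letter symbols like Cl and Br are single atoms).
Nitrogen count: 1.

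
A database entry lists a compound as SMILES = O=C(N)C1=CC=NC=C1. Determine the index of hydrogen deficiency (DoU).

Molecular formula: C6H6N2O.
DoU = (2C + 2 + N − H − X) / 2, where X is the halogen count and O/S are ignored.
    = (2·6 + 2 + 2 − 6 − 0) / 2 = 10 / 2 = 5.

5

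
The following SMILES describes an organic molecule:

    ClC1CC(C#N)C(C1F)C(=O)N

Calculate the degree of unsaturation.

Degree of unsaturation = (number of rings) + (number of π bonds).
Ring closures in the SMILES: 1.
π bonds: 1 double bond (each 1 DoU), 1 triple bond (each 2 DoU) → 3 DoU from unsaturation.
Total DoU = 1 + 3 = 4.

4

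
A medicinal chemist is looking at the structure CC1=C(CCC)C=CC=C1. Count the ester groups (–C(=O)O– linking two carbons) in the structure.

Scan the SMILES for the ester motif — none present.

0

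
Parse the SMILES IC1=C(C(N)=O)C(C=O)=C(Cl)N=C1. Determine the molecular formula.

Walk through each heavy atom and fill implicit hydrogens from standard valence (C 4, N 3, O 2, S 2, halogen 1):
  atom 1: I (halogen, monovalent) → 0 H
  atom 2: C, bond orders sum to 4 (valence 4) → 0 H
  atom 3: C, bond orders sum to 4 (valence 4) → 0 H
  atom 4: C, bond orders sum to 4 (valence 4) → 0 H
  atom 5: N, bond orders sum to 1 (valence 3) → 2 H
  atom 6: O, bond orders sum to 2 (valence 2) → 0 H
  atom 7: C, bond orders sum to 4 (valence 4) → 0 H
  atom 8: C, bond orders sum to 3 (valence 4) → 1 H
  atom 9: O, bond orders sum to 2 (valence 2) → 0 H
  atom 10: C, bond orders sum to 4 (valence 4) → 0 H
  atom 11: Cl (halogen, monovalent) → 0 H
  atom 12: N, bond orders sum to 3 (valence 3) → 0 H
  atom 13: C, bond orders sum to 3 (valence 4) → 1 H
Totals → C:7, H:4, Cl:1, I:1, N:2, O:2.

C7H4ClIN2O2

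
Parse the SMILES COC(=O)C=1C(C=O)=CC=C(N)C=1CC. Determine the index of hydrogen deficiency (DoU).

6

Molecular formula: C11H13NO3.
DoU = (2C + 2 + N − H − X) / 2, where X is the halogen count and O/S are ignored.
    = (2·11 + 2 + 1 − 13 − 0) / 2 = 12 / 2 = 6.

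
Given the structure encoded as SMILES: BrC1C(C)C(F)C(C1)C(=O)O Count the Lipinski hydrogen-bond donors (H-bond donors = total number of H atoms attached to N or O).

Donors: find every N or O and count the H atoms it carries.
  atom 10 (O): bond orders sum to 2 → 0 H
  atom 11 (O): bond orders sum to 1 → 1 H
Lipinski HBD = 1.

1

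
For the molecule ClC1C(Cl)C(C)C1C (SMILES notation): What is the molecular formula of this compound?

Walk through each heavy atom and fill implicit hydrogens from standard valence (C 4, N 3, O 2, S 2, halogen 1):
  atom 1: Cl (halogen, monovalent) → 0 H
  atom 2: C, bond orders sum to 3 (valence 4) → 1 H
  atom 3: C, bond orders sum to 3 (valence 4) → 1 H
  atom 4: Cl (halogen, monovalent) → 0 H
  atom 5: C, bond orders sum to 3 (valence 4) → 1 H
  atom 6: C, bond orders sum to 1 (valence 4) → 3 H
  atom 7: C, bond orders sum to 3 (valence 4) → 1 H
  atom 8: C, bond orders sum to 1 (valence 4) → 3 H
Totals → C:6, H:10, Cl:2.

C6H10Cl2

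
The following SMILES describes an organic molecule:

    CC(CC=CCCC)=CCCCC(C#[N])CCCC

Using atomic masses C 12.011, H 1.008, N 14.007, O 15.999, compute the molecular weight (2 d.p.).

261.45 g/mol

First, the molecular formula is C18H31N (counting implicit H from valence).
  C: 18 × 12.011 = 216.198
  H: 31 × 1.008 = 31.248
  N: 1 × 14.007 = 14.007
Sum: 18×12.011 + 31×1.008 + 1×14.007 = 261.453 → 261.45 g/mol.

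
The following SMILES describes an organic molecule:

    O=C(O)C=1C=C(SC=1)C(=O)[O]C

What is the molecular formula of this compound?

C7H6O4S

Walk through each heavy atom and fill implicit hydrogens from standard valence (C 4, N 3, O 2, S 2, halogen 1):
  atom 1: O, bond orders sum to 2 (valence 2) → 0 H
  atom 2: C, bond orders sum to 4 (valence 4) → 0 H
  atom 3: O, bond orders sum to 1 (valence 2) → 1 H
  atom 4: C, bond orders sum to 4 (valence 4) → 0 H
  atom 5: C, bond orders sum to 3 (valence 4) → 1 H
  atom 6: C, bond orders sum to 4 (valence 4) → 0 H
  atom 7: S, bond orders sum to 2 (valence 2) → 0 H
  atom 8: C, bond orders sum to 3 (valence 4) → 1 H
  atom 9: C, bond orders sum to 4 (valence 4) → 0 H
  atom 10: O, bond orders sum to 2 (valence 2) → 0 H
  atom 11: O with explicit H count 0
  atom 12: C, bond orders sum to 1 (valence 4) → 3 H
Totals → C:7, H:6, O:4, S:1.
In Hill order: C7H6O4S.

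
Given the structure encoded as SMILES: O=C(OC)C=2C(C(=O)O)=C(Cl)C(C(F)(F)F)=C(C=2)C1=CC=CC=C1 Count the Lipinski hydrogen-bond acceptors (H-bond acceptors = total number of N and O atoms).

N atoms: 0; O atoms: 4.
Lipinski HBA = 0 + 4 = 4.

4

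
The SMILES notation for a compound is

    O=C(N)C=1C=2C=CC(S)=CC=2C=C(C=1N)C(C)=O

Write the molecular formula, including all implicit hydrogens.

C13H12N2O2S

Walk through each heavy atom and fill implicit hydrogens from standard valence (C 4, N 3, O 2, S 2, halogen 1):
  atom 1: O, bond orders sum to 2 (valence 2) → 0 H
  atom 2: C, bond orders sum to 4 (valence 4) → 0 H
  atom 3: N, bond orders sum to 1 (valence 3) → 2 H
  atom 4: C, bond orders sum to 4 (valence 4) → 0 H
  atom 5: C, bond orders sum to 4 (valence 4) → 0 H
  atom 6: C, bond orders sum to 3 (valence 4) → 1 H
  atom 7: C, bond orders sum to 3 (valence 4) → 1 H
  atom 8: C, bond orders sum to 4 (valence 4) → 0 H
  atom 9: S, bond orders sum to 1 (valence 2) → 1 H
  atom 10: C, bond orders sum to 3 (valence 4) → 1 H
  atom 11: C, bond orders sum to 4 (valence 4) → 0 H
  atom 12: C, bond orders sum to 3 (valence 4) → 1 H
  atom 13: C, bond orders sum to 4 (valence 4) → 0 H
  atom 14: C, bond orders sum to 4 (valence 4) → 0 H
  atom 15: N, bond orders sum to 1 (valence 3) → 2 H
  atom 16: C, bond orders sum to 4 (valence 4) → 0 H
  atom 17: C, bond orders sum to 1 (valence 4) → 3 H
  atom 18: O, bond orders sum to 2 (valence 2) → 0 H
Totals → C:13, H:12, N:2, O:2, S:1.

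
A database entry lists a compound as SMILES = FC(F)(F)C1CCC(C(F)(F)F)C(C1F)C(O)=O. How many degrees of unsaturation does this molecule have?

2

Molecular formula: C9H9F7O2.
DoU = (2C + 2 + N − H − X) / 2, where X is the halogen count and O/S are ignored.
    = (2·9 + 2 + 0 − 9 − 7) / 2 = 4 / 2 = 2.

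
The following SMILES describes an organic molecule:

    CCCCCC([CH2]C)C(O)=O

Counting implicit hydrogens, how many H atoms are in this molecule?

18

Walk through each heavy atom and fill implicit hydrogens from standard valence (C 4, N 3, O 2, S 2, halogen 1):
  atom 1: C, bond orders sum to 1 (valence 4) → 3 H
  atom 2: C, bond orders sum to 2 (valence 4) → 2 H
  atom 3: C, bond orders sum to 2 (valence 4) → 2 H
  atom 4: C, bond orders sum to 2 (valence 4) → 2 H
  atom 5: C, bond orders sum to 2 (valence 4) → 2 H
  atom 6: C, bond orders sum to 3 (valence 4) → 1 H
  atom 7: C with explicit H count 2
  atom 8: C, bond orders sum to 1 (valence 4) → 3 H
  atom 9: C, bond orders sum to 4 (valence 4) → 0 H
  atom 10: O, bond orders sum to 1 (valence 2) → 1 H
  atom 11: O, bond orders sum to 2 (valence 2) → 0 H
Total hydrogens: 18.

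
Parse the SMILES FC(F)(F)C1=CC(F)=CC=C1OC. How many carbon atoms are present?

Count every carbon token in the SMILES (each C, including those in ring-closure positions and inside branches).
Carbon count: 8.

8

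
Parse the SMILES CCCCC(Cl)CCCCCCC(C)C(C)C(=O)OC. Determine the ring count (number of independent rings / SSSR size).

0

In SMILES, each pair of matching ring-closure digits denotes one ring-closing bond; the number of such bonds equals the number of independent rings.
Ring-closure bonds here: 0.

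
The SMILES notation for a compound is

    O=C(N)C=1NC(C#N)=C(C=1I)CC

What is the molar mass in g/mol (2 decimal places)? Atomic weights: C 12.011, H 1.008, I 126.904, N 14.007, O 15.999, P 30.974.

First, the molecular formula is C8H8IN3O (counting implicit H from valence).
  C: 8 × 12.011 = 96.088
  H: 8 × 1.008 = 8.064
  I: 1 × 126.904 = 126.904
  N: 3 × 14.007 = 42.021
  O: 1 × 15.999 = 15.999
Sum: 8×12.011 + 8×1.008 + 1×126.904 + 3×14.007 + 1×15.999 = 289.076 → 289.08 g/mol.

289.08 g/mol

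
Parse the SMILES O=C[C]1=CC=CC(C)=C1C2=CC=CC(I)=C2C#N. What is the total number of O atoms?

1

Scan the SMILES for O atoms (remember two-letter symbols like Cl and Br are single atoms).
Oxygen count: 1.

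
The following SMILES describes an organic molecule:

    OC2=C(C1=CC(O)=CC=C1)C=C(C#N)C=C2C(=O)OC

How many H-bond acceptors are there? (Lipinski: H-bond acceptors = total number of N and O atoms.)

N atoms: 1; O atoms: 4.
Lipinski HBA = 1 + 4 = 5.

5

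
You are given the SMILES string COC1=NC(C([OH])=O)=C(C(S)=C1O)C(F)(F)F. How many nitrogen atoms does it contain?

1

Scan the SMILES for N atoms (remember two-letter symbols like Cl and Br are single atoms).
Nitrogen count: 1.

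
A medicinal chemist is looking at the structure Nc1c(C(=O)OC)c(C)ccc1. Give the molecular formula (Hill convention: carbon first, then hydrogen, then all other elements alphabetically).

Walk through each heavy atom and fill implicit hydrogens from standard valence (C 4, N 3, O 2, S 2, halogen 1); for lowercase aromatic atoms, an aromatic c carries 1 H when it has two neighbours and 0 H with three, and aromatic n carries 0 H:
  atom 1: N, bond orders sum to 1 (valence 3) → 2 H
  atom 2: aromatic c, 3 neighbours → 0 H
  atom 3: aromatic c, 3 neighbours → 0 H
  atom 4: C, bond orders sum to 4 (valence 4) → 0 H
  atom 5: O, bond orders sum to 2 (valence 2) → 0 H
  atom 6: O, bond orders sum to 2 (valence 2) → 0 H
  atom 7: C, bond orders sum to 1 (valence 4) → 3 H
  atom 8: aromatic c, 3 neighbours → 0 H
  atom 9: C, bond orders sum to 1 (valence 4) → 3 H
  atom 10: aromatic c, 2 neighbours → 1 H
  atom 11: aromatic c, 2 neighbours → 1 H
  atom 12: aromatic c, 2 neighbours → 1 H
Totals → C:9, H:11, N:1, O:2.
In Hill order: C9H11NO2.

C9H11NO2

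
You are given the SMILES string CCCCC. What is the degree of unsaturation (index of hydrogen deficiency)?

Degree of unsaturation = (number of rings) + (number of π bonds).
Ring closures in the SMILES: 0.
π bonds: none → 0 DoU from unsaturation.
Total DoU = 0 + 0 = 0.

0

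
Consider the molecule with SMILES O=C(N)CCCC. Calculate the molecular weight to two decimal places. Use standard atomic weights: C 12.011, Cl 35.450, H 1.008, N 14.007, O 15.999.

101.15 g/mol

First, the molecular formula is C5H11NO (counting implicit H from valence).
  C: 5 × 12.011 = 60.055
  H: 11 × 1.008 = 11.088
  N: 1 × 14.007 = 14.007
  O: 1 × 15.999 = 15.999
Sum: 5×12.011 + 11×1.008 + 1×14.007 + 1×15.999 = 101.149 → 101.15 g/mol.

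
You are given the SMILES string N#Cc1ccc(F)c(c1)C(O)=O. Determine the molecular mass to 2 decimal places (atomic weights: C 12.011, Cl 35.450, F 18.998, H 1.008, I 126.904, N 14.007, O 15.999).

First, the molecular formula is C8H4FNO2 (counting implicit H from valence).
  C: 8 × 12.011 = 96.088
  F: 1 × 18.998 = 18.998
  H: 4 × 1.008 = 4.032
  N: 1 × 14.007 = 14.007
  O: 2 × 15.999 = 31.998
Sum: 8×12.011 + 1×18.998 + 4×1.008 + 1×14.007 + 2×15.999 = 165.123 → 165.12 g/mol.

165.12 g/mol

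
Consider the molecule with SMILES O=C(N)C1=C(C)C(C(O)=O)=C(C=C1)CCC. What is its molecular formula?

C12H15NO3

Walk through each heavy atom and fill implicit hydrogens from standard valence (C 4, N 3, O 2, S 2, halogen 1):
  atom 1: O, bond orders sum to 2 (valence 2) → 0 H
  atom 2: C, bond orders sum to 4 (valence 4) → 0 H
  atom 3: N, bond orders sum to 1 (valence 3) → 2 H
  atom 4: C, bond orders sum to 4 (valence 4) → 0 H
  atom 5: C, bond orders sum to 4 (valence 4) → 0 H
  atom 6: C, bond orders sum to 1 (valence 4) → 3 H
  atom 7: C, bond orders sum to 4 (valence 4) → 0 H
  atom 8: C, bond orders sum to 4 (valence 4) → 0 H
  atom 9: O, bond orders sum to 1 (valence 2) → 1 H
  atom 10: O, bond orders sum to 2 (valence 2) → 0 H
  atom 11: C, bond orders sum to 4 (valence 4) → 0 H
  atom 12: C, bond orders sum to 3 (valence 4) → 1 H
  atom 13: C, bond orders sum to 3 (valence 4) → 1 H
  atom 14: C, bond orders sum to 2 (valence 4) → 2 H
  atom 15: C, bond orders sum to 2 (valence 4) → 2 H
  atom 16: C, bond orders sum to 1 (valence 4) → 3 H
Totals → C:12, H:15, N:1, O:3.
In Hill order: C12H15NO3.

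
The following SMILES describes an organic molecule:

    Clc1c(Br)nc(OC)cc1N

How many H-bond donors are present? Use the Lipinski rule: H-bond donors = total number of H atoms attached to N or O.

2

Donors: find every N or O and count the H atoms it carries.
  atom 5 (N): bond orders sum to 3 → 0 H
  atom 7 (O): bond orders sum to 2 → 0 H
  atom 11 (N): bond orders sum to 1 → 2 H
Lipinski HBD = 2.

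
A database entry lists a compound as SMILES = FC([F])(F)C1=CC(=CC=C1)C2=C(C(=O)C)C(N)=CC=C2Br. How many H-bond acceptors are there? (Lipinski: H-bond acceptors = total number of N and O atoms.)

2

N atoms: 1; O atoms: 1.
Lipinski HBA = 1 + 1 = 2.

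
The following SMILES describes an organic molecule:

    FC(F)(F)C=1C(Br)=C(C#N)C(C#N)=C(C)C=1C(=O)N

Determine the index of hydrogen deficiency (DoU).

Degree of unsaturation = (number of rings) + (number of π bonds).
Ring closures in the SMILES: 1.
π bonds: 4 double bonds (each 1 DoU), 2 triple bonds (each 2 DoU) → 8 DoU from unsaturation.
Total DoU = 1 + 8 = 9.

9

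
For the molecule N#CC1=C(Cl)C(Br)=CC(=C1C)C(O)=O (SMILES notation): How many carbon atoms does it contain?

9

Count every carbon token in the SMILES (each C, including those in ring-closure positions and inside branches).
Carbon count: 9.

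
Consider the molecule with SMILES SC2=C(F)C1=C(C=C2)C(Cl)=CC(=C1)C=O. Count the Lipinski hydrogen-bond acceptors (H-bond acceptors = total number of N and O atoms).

N atoms: 0; O atoms: 1.
Lipinski HBA = 0 + 1 = 1.

1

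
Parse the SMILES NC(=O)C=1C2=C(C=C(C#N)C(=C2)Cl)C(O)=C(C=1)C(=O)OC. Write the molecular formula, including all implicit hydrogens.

C14H9ClN2O4

Walk through each heavy atom and fill implicit hydrogens from standard valence (C 4, N 3, O 2, S 2, halogen 1):
  atom 1: N, bond orders sum to 1 (valence 3) → 2 H
  atom 2: C, bond orders sum to 4 (valence 4) → 0 H
  atom 3: O, bond orders sum to 2 (valence 2) → 0 H
  atom 4: C, bond orders sum to 4 (valence 4) → 0 H
  atom 5: C, bond orders sum to 4 (valence 4) → 0 H
  atom 6: C, bond orders sum to 4 (valence 4) → 0 H
  atom 7: C, bond orders sum to 3 (valence 4) → 1 H
  atom 8: C, bond orders sum to 4 (valence 4) → 0 H
  atom 9: C, bond orders sum to 4 (valence 4) → 0 H
  atom 10: N, bond orders sum to 3 (valence 3) → 0 H
  atom 11: C, bond orders sum to 4 (valence 4) → 0 H
  atom 12: C, bond orders sum to 3 (valence 4) → 1 H
  atom 13: Cl (halogen, monovalent) → 0 H
  atom 14: C, bond orders sum to 4 (valence 4) → 0 H
  atom 15: O, bond orders sum to 1 (valence 2) → 1 H
  atom 16: C, bond orders sum to 4 (valence 4) → 0 H
  atom 17: C, bond orders sum to 3 (valence 4) → 1 H
  atom 18: C, bond orders sum to 4 (valence 4) → 0 H
  atom 19: O, bond orders sum to 2 (valence 2) → 0 H
  atom 20: O, bond orders sum to 2 (valence 2) → 0 H
  atom 21: C, bond orders sum to 1 (valence 4) → 3 H
Totals → C:14, H:9, Cl:1, N:2, O:4.
In Hill order: C14H9ClN2O4.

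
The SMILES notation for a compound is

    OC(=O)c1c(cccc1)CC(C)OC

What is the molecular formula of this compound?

C11H14O3

Walk through each heavy atom and fill implicit hydrogens from standard valence (C 4, N 3, O 2, S 2, halogen 1); for lowercase aromatic atoms, an aromatic c carries 1 H when it has two neighbours and 0 H with three, and aromatic n carries 0 H:
  atom 1: O, bond orders sum to 1 (valence 2) → 1 H
  atom 2: C, bond orders sum to 4 (valence 4) → 0 H
  atom 3: O, bond orders sum to 2 (valence 2) → 0 H
  atom 4: aromatic c, 3 neighbours → 0 H
  atom 5: aromatic c, 3 neighbours → 0 H
  atom 6: aromatic c, 2 neighbours → 1 H
  atom 7: aromatic c, 2 neighbours → 1 H
  atom 8: aromatic c, 2 neighbours → 1 H
  atom 9: aromatic c, 2 neighbours → 1 H
  atom 10: C, bond orders sum to 2 (valence 4) → 2 H
  atom 11: C, bond orders sum to 3 (valence 4) → 1 H
  atom 12: C, bond orders sum to 1 (valence 4) → 3 H
  atom 13: O, bond orders sum to 2 (valence 2) → 0 H
  atom 14: C, bond orders sum to 1 (valence 4) → 3 H
Totals → C:11, H:14, O:3.
In Hill order: C11H14O3.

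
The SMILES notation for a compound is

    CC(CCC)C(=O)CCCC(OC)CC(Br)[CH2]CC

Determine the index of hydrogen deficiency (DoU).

Degree of unsaturation = (number of rings) + (number of π bonds).
Ring closures in the SMILES: 0.
π bonds: 1 double bond (each 1 DoU) → 1 DoU from unsaturation.
Total DoU = 0 + 1 = 1.

1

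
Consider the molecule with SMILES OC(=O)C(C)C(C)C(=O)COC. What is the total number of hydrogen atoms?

Walk through each heavy atom and fill implicit hydrogens from standard valence (C 4, N 3, O 2, S 2, halogen 1):
  atom 1: O, bond orders sum to 1 (valence 2) → 1 H
  atom 2: C, bond orders sum to 4 (valence 4) → 0 H
  atom 3: O, bond orders sum to 2 (valence 2) → 0 H
  atom 4: C, bond orders sum to 3 (valence 4) → 1 H
  atom 5: C, bond orders sum to 1 (valence 4) → 3 H
  atom 6: C, bond orders sum to 3 (valence 4) → 1 H
  atom 7: C, bond orders sum to 1 (valence 4) → 3 H
  atom 8: C, bond orders sum to 4 (valence 4) → 0 H
  atom 9: O, bond orders sum to 2 (valence 2) → 0 H
  atom 10: C, bond orders sum to 2 (valence 4) → 2 H
  atom 11: O, bond orders sum to 2 (valence 2) → 0 H
  atom 12: C, bond orders sum to 1 (valence 4) → 3 H
Total hydrogens: 14.

14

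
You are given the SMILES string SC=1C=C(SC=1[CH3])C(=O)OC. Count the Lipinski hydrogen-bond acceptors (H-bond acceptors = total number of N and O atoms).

2

N atoms: 0; O atoms: 2.
Lipinski HBA = 0 + 2 = 2.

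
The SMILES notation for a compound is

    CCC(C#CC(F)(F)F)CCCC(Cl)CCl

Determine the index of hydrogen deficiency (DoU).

2

Degree of unsaturation = (number of rings) + (number of π bonds).
Ring closures in the SMILES: 0.
π bonds: 1 triple bond (each 2 DoU) → 2 DoU from unsaturation.
Total DoU = 0 + 2 = 2.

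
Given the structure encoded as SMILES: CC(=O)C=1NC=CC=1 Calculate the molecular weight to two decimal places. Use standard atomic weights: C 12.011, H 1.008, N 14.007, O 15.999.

109.13 g/mol

First, the molecular formula is C6H7NO (counting implicit H from valence).
  C: 6 × 12.011 = 72.066
  H: 7 × 1.008 = 7.056
  N: 1 × 14.007 = 14.007
  O: 1 × 15.999 = 15.999
Sum: 6×12.011 + 7×1.008 + 1×14.007 + 1×15.999 = 109.128 → 109.13 g/mol.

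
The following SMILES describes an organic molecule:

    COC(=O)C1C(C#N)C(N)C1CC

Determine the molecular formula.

Walk through each heavy atom and fill implicit hydrogens from standard valence (C 4, N 3, O 2, S 2, halogen 1):
  atom 1: C, bond orders sum to 1 (valence 4) → 3 H
  atom 2: O, bond orders sum to 2 (valence 2) → 0 H
  atom 3: C, bond orders sum to 4 (valence 4) → 0 H
  atom 4: O, bond orders sum to 2 (valence 2) → 0 H
  atom 5: C, bond orders sum to 3 (valence 4) → 1 H
  atom 6: C, bond orders sum to 3 (valence 4) → 1 H
  atom 7: C, bond orders sum to 4 (valence 4) → 0 H
  atom 8: N, bond orders sum to 3 (valence 3) → 0 H
  atom 9: C, bond orders sum to 3 (valence 4) → 1 H
  atom 10: N, bond orders sum to 1 (valence 3) → 2 H
  atom 11: C, bond orders sum to 3 (valence 4) → 1 H
  atom 12: C, bond orders sum to 2 (valence 4) → 2 H
  atom 13: C, bond orders sum to 1 (valence 4) → 3 H
Totals → C:9, H:14, N:2, O:2.

C9H14N2O2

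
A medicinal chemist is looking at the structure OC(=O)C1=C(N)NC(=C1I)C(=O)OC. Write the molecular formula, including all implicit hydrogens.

Walk through each heavy atom and fill implicit hydrogens from standard valence (C 4, N 3, O 2, S 2, halogen 1):
  atom 1: O, bond orders sum to 1 (valence 2) → 1 H
  atom 2: C, bond orders sum to 4 (valence 4) → 0 H
  atom 3: O, bond orders sum to 2 (valence 2) → 0 H
  atom 4: C, bond orders sum to 4 (valence 4) → 0 H
  atom 5: C, bond orders sum to 4 (valence 4) → 0 H
  atom 6: N, bond orders sum to 1 (valence 3) → 2 H
  atom 7: N, bond orders sum to 2 (valence 3) → 1 H
  atom 8: C, bond orders sum to 4 (valence 4) → 0 H
  atom 9: C, bond orders sum to 4 (valence 4) → 0 H
  atom 10: I (halogen, monovalent) → 0 H
  atom 11: C, bond orders sum to 4 (valence 4) → 0 H
  atom 12: O, bond orders sum to 2 (valence 2) → 0 H
  atom 13: O, bond orders sum to 2 (valence 2) → 0 H
  atom 14: C, bond orders sum to 1 (valence 4) → 3 H
Totals → C:7, H:7, I:1, N:2, O:4.

C7H7IN2O4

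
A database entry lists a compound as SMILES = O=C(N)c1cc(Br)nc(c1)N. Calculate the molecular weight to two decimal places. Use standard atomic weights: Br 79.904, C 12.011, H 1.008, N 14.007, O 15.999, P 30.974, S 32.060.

216.04 g/mol

First, the molecular formula is C6H6BrN3O (counting implicit H from valence).
  Br: 1 × 79.904 = 79.904
  C: 6 × 12.011 = 72.066
  H: 6 × 1.008 = 6.048
  N: 3 × 14.007 = 42.021
  O: 1 × 15.999 = 15.999
Sum: 1×79.904 + 6×12.011 + 6×1.008 + 3×14.007 + 1×15.999 = 216.038 → 216.04 g/mol.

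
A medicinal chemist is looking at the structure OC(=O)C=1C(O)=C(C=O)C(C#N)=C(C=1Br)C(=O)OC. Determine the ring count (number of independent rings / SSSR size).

1

In SMILES, each pair of matching ring-closure digits denotes one ring-closing bond; the number of such bonds equals the number of independent rings.
Ring-closure bonds here: 1.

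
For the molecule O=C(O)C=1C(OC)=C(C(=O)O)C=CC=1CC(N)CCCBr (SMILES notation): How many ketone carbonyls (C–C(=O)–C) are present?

0

Scan the SMILES for the ketone motif — none present.
Groups that are present: 2 carboxylic acid, 1 ether, 1 primary amine.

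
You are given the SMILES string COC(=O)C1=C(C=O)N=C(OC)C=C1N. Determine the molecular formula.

Walk through each heavy atom and fill implicit hydrogens from standard valence (C 4, N 3, O 2, S 2, halogen 1):
  atom 1: C, bond orders sum to 1 (valence 4) → 3 H
  atom 2: O, bond orders sum to 2 (valence 2) → 0 H
  atom 3: C, bond orders sum to 4 (valence 4) → 0 H
  atom 4: O, bond orders sum to 2 (valence 2) → 0 H
  atom 5: C, bond orders sum to 4 (valence 4) → 0 H
  atom 6: C, bond orders sum to 4 (valence 4) → 0 H
  atom 7: C, bond orders sum to 3 (valence 4) → 1 H
  atom 8: O, bond orders sum to 2 (valence 2) → 0 H
  atom 9: N, bond orders sum to 3 (valence 3) → 0 H
  atom 10: C, bond orders sum to 4 (valence 4) → 0 H
  atom 11: O, bond orders sum to 2 (valence 2) → 0 H
  atom 12: C, bond orders sum to 1 (valence 4) → 3 H
  atom 13: C, bond orders sum to 3 (valence 4) → 1 H
  atom 14: C, bond orders sum to 4 (valence 4) → 0 H
  atom 15: N, bond orders sum to 1 (valence 3) → 2 H
Totals → C:9, H:10, N:2, O:4.

C9H10N2O4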